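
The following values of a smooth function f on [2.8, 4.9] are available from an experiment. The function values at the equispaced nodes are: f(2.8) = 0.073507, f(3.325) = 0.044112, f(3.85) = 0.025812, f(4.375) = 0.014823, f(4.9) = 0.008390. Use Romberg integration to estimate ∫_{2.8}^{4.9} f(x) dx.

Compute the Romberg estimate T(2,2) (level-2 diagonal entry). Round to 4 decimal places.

0.0646

T(0,0) (trapezoid, 1 panel, h=2.1000): 0.085992
T(1,0) (trapezoid, 2 panels, h=1.0500): 0.070099
T(2,0) (trapezoid, 4 panels, h=0.5250): 0.065990
T(1,1) = 0.070099 + (0.070099 − 0.085992)/3 = 0.064801
T(2,1) = 0.065990 + (0.065990 − 0.070099)/3 = 0.064620
T(2,2) = 0.064620 + (0.064620 − 0.064801)/15 = 0.064608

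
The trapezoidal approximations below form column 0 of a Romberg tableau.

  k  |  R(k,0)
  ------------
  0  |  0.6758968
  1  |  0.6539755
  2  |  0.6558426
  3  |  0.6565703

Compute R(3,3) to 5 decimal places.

Richardson extrapolation on the trapezoidal column (denominator 4−1=3):
R(1,1) = 0.6539755 + (0.6539755 − 0.6758968)/3 = 0.6466684
R(2,1) = 0.6558426 + (0.6558426 − 0.6539755)/3 = 0.6564650
R(3,1) = (4·0.6565703 − 0.6558426) / 3 = 0.6568129
R(2,2) = (16·0.6564650 − 0.6466684) / 15 = 0.6571181
R(3,2) = (16·0.6568129 − 0.6564650) / 15 = 0.6568361
R(3,3) = (64·0.6568361 − 0.6571181) / 63 = 0.6568316

0.65683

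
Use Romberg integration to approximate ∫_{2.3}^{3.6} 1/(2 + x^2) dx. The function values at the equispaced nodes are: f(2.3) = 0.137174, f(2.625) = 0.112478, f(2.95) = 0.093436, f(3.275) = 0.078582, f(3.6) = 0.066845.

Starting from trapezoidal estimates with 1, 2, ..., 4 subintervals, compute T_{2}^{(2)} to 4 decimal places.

0.1251

T_{0}^{(0)} (trapezoid, 1 panel, h=1.3000): 0.132612
T_{1}^{(0)} (trapezoid, 2 panels, h=0.6500): 0.127040
T_{2}^{(0)} (trapezoid, 4 panels, h=0.3250): 0.125614
T_{1}^{(1)} = 0.127040 + (0.127040 − 0.132612)/3 = 0.125183
T_{2}^{(1)} = 0.125614 + (0.125614 − 0.127040)/3 = 0.125139
T_{2}^{(2)} = 0.125139 + (0.125139 − 0.125183)/15 = 0.125136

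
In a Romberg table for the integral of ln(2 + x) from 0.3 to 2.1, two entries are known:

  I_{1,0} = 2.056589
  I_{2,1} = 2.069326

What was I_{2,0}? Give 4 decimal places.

2.0661

From I_{2,1} = (4·I_{2,0} − I_{1,0})/3, solve for I_{2,0}:
4·I_{2,0} = 3·2.069326 + 2.056589 = 8.264567
I_{2,0} = 2.066142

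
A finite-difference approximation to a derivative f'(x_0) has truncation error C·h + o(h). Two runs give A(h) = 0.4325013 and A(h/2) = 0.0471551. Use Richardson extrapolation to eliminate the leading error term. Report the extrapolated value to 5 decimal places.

-0.33819

Extrapolated value = (2·A(h/2) − A(h)) / (2 − 1)
= (2·0.0471551 − 0.4325013) / 1
= -0.3381911 / 1 = -0.3381911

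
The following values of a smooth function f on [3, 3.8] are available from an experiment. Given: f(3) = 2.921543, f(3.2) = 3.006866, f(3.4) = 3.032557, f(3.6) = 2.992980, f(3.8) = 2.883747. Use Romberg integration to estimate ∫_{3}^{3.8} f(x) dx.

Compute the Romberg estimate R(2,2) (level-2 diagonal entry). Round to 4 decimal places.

R(0,0) (trapezoid, 1 panel, h=0.8000): 2.322116
R(1,0) (trapezoid, 2 panels, h=0.4000): 2.374081
R(2,0) (trapezoid, 4 panels, h=0.2000): 2.387010
R(1,1) = 2.374081 + (2.374081 − 2.322116)/3 = 2.391403
R(2,1) = 2.387010 + (2.387010 − 2.374081)/3 = 2.391320
R(2,2) = 2.391320 + (2.391320 − 2.391403)/15 = 2.391314

2.3913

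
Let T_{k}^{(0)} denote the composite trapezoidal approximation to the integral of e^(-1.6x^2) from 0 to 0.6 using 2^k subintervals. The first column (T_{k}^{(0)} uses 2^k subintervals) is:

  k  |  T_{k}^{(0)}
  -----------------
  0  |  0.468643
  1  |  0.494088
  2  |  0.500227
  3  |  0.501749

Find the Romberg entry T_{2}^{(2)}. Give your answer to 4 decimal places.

T_{1}^{(1)} = (4·0.494088 − 0.468643) / 3 = 0.502570
T_{2}^{(1)} = (4·0.500227 − 0.494088) / 3 = 0.502273
T_{2}^{(2)} = (16·0.502273 − 0.502570) / 15 = 0.502253
(Column j=1 coincides with Simpson's rule on the same nodes.)

0.5023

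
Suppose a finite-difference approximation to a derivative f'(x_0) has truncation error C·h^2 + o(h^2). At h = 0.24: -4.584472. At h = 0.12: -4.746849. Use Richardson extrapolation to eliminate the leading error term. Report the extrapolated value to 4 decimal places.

Extrapolated value = (4·A(h/2) − A(h)) / (4 − 1)
= (4·(-4.746849) − (-4.584472)) / 3
= -14.402924 / 3 = -4.800975

-4.8010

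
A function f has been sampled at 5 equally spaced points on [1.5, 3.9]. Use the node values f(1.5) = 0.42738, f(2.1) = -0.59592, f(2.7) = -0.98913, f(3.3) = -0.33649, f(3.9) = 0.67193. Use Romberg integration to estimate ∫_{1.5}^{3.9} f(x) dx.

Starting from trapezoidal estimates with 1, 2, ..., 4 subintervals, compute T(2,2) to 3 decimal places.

T(0,0) (trapezoid, 1 panel, h=2.4000): 1.31917
T(1,0) (trapezoid, 2 panels, h=1.2000): -0.52737
T(2,0) (trapezoid, 4 panels, h=0.6000): -0.82313
T(1,1) = -0.52737 + (-0.52737 − 1.31917)/3 = -1.14288
T(2,1) = -0.82313 + (-0.82313 − (-0.52737))/3 = -0.92172
T(2,2) = -0.92172 + (-0.92172 − (-1.14288))/15 = -0.90698

-0.907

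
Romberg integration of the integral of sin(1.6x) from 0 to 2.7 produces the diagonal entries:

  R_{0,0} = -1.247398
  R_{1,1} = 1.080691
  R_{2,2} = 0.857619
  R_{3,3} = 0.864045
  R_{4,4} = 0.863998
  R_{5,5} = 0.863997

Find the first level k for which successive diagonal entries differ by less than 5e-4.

|R_{1,1} − R_{0,0}| = 2.328089 ≥ 5e-4
|R_{2,2} − R_{1,1}| = 0.223072 ≥ 5e-4
|R_{3,3} − R_{2,2}| = 0.006426 ≥ 5e-4
|R_{4,4} − R_{3,3}| = 0.000047 < 5e-4

k = 4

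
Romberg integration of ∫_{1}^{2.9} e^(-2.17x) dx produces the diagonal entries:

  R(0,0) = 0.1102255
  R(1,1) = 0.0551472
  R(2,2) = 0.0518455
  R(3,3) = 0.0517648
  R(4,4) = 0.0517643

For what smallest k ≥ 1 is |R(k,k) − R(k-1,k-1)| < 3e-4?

|R(1,1) − R(0,0)| = 0.0550783 ≥ 3e-4
|R(2,2) − R(1,1)| = 0.0033017 ≥ 3e-4
|R(3,3) − R(2,2)| = 0.0000807 < 3e-4

k = 3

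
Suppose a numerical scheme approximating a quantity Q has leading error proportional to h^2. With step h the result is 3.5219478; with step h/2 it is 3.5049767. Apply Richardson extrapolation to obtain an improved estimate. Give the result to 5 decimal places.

Extrapolated value = (4·A(h/2) − A(h)) / (4 − 1)
= (4·3.5049767 − 3.5219478) / 3
= 10.4979590 / 3 = 3.4993197

3.49932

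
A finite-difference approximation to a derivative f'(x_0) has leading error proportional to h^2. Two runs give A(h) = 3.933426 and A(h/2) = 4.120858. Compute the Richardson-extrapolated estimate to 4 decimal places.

Extrapolated value = (4·A(h/2) − A(h)) / (4 − 1)
= (4·4.120858 − 3.933426) / 3
= 12.550006 / 3 = 4.183335

4.1833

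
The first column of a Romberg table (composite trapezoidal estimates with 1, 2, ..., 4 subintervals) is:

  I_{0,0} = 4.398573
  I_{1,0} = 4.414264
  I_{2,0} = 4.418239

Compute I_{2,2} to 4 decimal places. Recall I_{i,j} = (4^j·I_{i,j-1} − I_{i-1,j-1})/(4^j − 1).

4.4196

Richardson extrapolation on the trapezoidal column (denominator 4−1=3):
I_{1,1} = 4.414264 + (4.414264 − 4.398573)/3 = 4.419494
I_{2,1} = 4.418239 + (4.418239 − 4.414264)/3 = 4.419564
I_{2,2} = (16·4.419564 − 4.419494) / 15 = 4.419569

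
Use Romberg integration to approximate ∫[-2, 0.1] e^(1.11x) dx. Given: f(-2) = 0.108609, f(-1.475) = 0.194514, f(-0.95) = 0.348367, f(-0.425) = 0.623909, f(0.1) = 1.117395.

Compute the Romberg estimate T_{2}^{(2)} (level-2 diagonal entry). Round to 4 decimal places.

T_{0}^{(0)} (trapezoid, 1 panel, h=2.1000): 1.287304
T_{1}^{(0)} (trapezoid, 2 panels, h=1.0500): 1.009437
T_{2}^{(0)} (trapezoid, 4 panels, h=0.5250): 0.934391
T_{1}^{(1)} = 1.009437 + (1.009437 − 1.287304)/3 = 0.916815
T_{2}^{(1)} = 0.934391 + (0.934391 − 1.009437)/3 = 0.909376
T_{2}^{(2)} = 0.909376 + (0.909376 − 0.916815)/15 = 0.908880

0.9089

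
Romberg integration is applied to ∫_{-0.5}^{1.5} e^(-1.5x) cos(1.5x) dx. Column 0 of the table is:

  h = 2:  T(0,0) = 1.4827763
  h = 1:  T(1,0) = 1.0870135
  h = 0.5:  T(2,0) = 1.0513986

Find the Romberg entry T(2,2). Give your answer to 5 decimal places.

Richardson extrapolation on the trapezoidal column (denominator 4−1=3):
T(1,1) = 1.0870135 + (1.0870135 − 1.4827763)/3 = 0.9550926
T(2,1) = 1.0513986 + (1.0513986 − 1.0870135)/3 = 1.0395270
T(2,2) = (16·1.0395270 − 0.9550926) / 15 = 1.0451560

1.04516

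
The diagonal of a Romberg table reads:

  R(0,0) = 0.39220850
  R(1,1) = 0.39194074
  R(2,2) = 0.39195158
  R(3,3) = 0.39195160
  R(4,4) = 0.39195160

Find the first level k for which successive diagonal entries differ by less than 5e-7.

k = 3

|R(1,1) − R(0,0)| = 0.00026776 ≥ 5e-7
|R(2,2) − R(1,1)| = 0.00001084 ≥ 5e-7
|R(3,3) − R(2,2)| = 0.00000002 < 5e-7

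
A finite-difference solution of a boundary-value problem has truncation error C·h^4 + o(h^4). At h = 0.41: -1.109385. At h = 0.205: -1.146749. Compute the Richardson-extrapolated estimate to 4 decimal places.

Extrapolated value = (16·A(h/2) − A(h)) / (16 − 1)
= (16·(-1.146749) − (-1.109385)) / 15
= -17.238599 / 15 = -1.149240

-1.1492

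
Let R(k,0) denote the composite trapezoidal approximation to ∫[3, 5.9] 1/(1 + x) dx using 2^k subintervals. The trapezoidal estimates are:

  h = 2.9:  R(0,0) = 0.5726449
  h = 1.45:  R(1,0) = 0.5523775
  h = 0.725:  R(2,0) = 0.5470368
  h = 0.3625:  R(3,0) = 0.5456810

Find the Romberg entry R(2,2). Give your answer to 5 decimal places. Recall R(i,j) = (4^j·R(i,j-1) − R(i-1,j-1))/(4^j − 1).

Richardson extrapolation on the trapezoidal column (denominator 4−1=3):
R(1,1) = (4·0.5523775 − 0.5726449) / 3 = 0.5456217
R(2,1) = 0.5470368 + (0.5470368 − 0.5523775)/3 = 0.5452566
R(2,2) = (16·0.5452566 − 0.5456217) / 15 = 0.5452323

0.54523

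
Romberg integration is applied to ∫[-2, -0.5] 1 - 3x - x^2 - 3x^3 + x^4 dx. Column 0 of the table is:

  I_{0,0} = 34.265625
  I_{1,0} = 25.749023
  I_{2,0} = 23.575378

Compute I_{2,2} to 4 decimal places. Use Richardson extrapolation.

I_{1,1} = 25.749023 + (25.749023 − 34.265625)/3 = 22.910156
I_{2,1} = 23.575378 + (23.575378 − 25.749023)/3 = 22.850830
I_{2,2} = 22.850830 + (22.850830 − 22.910156)/15 = 22.846875

22.8469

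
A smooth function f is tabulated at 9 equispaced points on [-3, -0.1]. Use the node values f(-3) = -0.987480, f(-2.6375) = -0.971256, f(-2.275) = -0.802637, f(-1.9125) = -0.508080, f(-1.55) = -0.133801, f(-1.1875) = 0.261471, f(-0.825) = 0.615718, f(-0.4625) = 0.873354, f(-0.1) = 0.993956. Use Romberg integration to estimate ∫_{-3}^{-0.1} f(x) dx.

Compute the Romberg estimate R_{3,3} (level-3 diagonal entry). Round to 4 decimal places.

R_{0,0} (trapezoid, 1 panel, h=2.9000): 0.009390
R_{1,0} (trapezoid, 2 panels, h=1.4500): -0.189316
R_{2,0} (trapezoid, 4 panels, h=0.7250): -0.230174
R_{3,0} (trapezoid, 8 panels, h=0.3625): -0.239972
R_{1,1} = -0.189316 + (-0.189316 − 0.009390)/3 = -0.255551
R_{2,1} = -0.230174 + (-0.230174 − (-0.189316))/3 = -0.243793
R_{3,1} = -0.239972 + (-0.239972 − (-0.230174))/3 = -0.243238
R_{2,2} = -0.243793 + (-0.243793 − (-0.255551))/15 = -0.243009
R_{3,2} = -0.243238 + (-0.243238 − (-0.243793))/15 = -0.243201
R_{3,3} = -0.243201 + (-0.243201 − (-0.243009))/63 = -0.243204

-0.2432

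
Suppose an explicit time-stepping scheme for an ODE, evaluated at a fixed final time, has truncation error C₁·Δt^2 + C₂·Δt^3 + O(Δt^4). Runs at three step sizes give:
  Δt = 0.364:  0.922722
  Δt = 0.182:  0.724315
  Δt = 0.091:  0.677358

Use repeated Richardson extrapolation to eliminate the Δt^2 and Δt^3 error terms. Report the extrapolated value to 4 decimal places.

0.6622

First eliminate the Δt^2 term (factor 2^2 = 4):
  B₁ = (4·0.724315 − 0.922722)/3 = 0.658179
  B₂ = (4·0.677358 − 0.724315)/3 = 0.661706
Then eliminate the Δt^3 term (factor 2^3 = 8):
  (8·0.661706 − 0.658179)/7 = 0.662210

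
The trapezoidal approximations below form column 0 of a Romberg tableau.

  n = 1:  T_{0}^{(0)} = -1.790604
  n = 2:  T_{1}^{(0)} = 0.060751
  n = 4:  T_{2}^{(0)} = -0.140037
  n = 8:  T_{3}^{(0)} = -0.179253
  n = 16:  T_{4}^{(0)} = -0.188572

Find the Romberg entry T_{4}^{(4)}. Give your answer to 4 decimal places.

-0.1916

T_{1}^{(1)} = (4·0.060751 − (-1.790604)) / 3 = 0.677869
T_{2}^{(1)} = (4·(-0.140037) − 0.060751) / 3 = -0.206966
T_{3}^{(1)} = -0.179253 + (-0.179253 − (-0.140037))/3 = -0.192325
T_{4}^{(1)} = (4·(-0.188572) − (-0.179253)) / 3 = -0.191678
T_{2}^{(2)} = -0.206966 + (-0.206966 − 0.677869)/15 = -0.265955
T_{3}^{(2)} = -0.192325 + (-0.192325 − (-0.206966))/15 = -0.191349
T_{4}^{(2)} = (16·(-0.191678) − (-0.192325)) / 15 = -0.191635
T_{3}^{(3)} = (64·(-0.191349) − (-0.265955)) / 63 = -0.190165
T_{4}^{(3)} = -0.191635 + (-0.191635 − (-0.191349))/63 = -0.191640
T_{4}^{(4)} = (256·(-0.191640) − (-0.190165)) / 255 = -0.191646
(Column j=1 coincides with Simpson's rule on the same nodes.)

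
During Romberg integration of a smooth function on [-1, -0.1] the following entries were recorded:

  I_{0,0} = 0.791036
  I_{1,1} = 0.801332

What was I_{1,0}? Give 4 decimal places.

0.7988

From I_{1,1} = (4·I_{1,0} − I_{0,0})/3, solve for I_{1,0}:
4·I_{1,0} = 3·0.801332 + 0.791036 = 3.195032
I_{1,0} = 0.798758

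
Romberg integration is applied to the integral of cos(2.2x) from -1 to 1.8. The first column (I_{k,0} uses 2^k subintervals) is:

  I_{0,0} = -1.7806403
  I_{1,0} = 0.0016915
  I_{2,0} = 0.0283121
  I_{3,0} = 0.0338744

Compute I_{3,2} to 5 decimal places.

Richardson extrapolation on the trapezoidal column (denominator 4−1=3):
I_{2,1} = (4·0.0283121 − 0.0016915) / 3 = 0.0371856
I_{3,1} = 0.0338744 + (0.0338744 − 0.0283121)/3 = 0.0357285
I_{3,2} = 0.0357285 + (0.0357285 − 0.0371856)/15 = 0.0356314
(Column j=1 coincides with Simpson's rule on the same nodes.)

0.03563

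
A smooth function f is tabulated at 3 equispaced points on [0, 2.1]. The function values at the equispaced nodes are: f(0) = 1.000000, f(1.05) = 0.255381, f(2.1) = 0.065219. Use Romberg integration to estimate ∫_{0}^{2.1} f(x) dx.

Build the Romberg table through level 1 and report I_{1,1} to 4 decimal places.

I_{0,0} (trapezoid, 1 panel, h=2.1000): 1.118480
I_{1,0} (trapezoid, 2 panels, h=1.0500): 0.827390
I_{1,1} = 0.827390 + (0.827390 − 1.118480)/3 = 0.730360

0.7304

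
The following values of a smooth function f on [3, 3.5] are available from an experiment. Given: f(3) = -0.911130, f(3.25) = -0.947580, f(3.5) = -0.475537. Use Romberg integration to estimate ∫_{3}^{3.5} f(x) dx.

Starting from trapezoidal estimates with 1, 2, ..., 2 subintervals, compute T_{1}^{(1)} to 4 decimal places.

-0.4314

T_{0}^{(0)} (trapezoid, 1 panel, h=0.5000): -0.346667
T_{1}^{(0)} (trapezoid, 2 panels, h=0.2500): -0.410228
T_{1}^{(1)} = -0.410228 + (-0.410228 − (-0.346667))/3 = -0.431415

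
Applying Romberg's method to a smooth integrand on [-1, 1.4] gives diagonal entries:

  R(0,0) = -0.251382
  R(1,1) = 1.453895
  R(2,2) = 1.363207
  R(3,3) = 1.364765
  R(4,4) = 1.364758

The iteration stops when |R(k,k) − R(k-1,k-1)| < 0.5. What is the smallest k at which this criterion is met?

k = 2

|R(1,1) − R(0,0)| = 1.705277 ≥ 0.5
|R(2,2) − R(1,1)| = 0.090688 < 0.5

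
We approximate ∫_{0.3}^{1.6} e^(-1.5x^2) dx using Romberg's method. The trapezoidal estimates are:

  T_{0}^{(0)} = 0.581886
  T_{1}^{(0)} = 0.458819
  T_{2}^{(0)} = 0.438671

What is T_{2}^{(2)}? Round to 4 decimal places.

0.4329

Richardson extrapolation on the trapezoidal column (denominator 4−1=3):
T_{1}^{(1)} = 0.458819 + (0.458819 − 0.581886)/3 = 0.417797
T_{2}^{(1)} = (4·0.438671 − 0.458819) / 3 = 0.431955
T_{2}^{(2)} = (16·0.431955 − 0.417797) / 15 = 0.432899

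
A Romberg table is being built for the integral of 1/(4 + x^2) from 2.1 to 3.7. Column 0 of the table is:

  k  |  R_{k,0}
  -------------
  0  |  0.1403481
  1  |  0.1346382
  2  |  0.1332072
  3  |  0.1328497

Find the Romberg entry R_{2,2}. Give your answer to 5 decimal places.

0.13273

R_{1,1} = (4·0.1346382 − 0.1403481) / 3 = 0.1327349
R_{2,1} = 0.1332072 + (0.1332072 − 0.1346382)/3 = 0.1327302
R_{2,2} = 0.1327302 + (0.1327302 − 0.1327349)/15 = 0.1327299
(Column j=1 coincides with Simpson's rule on the same nodes.)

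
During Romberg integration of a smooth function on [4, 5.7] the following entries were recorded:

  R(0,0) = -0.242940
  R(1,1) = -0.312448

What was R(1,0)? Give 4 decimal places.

-0.2951

From R(1,1) = (4·R(1,0) − R(0,0))/3, solve for R(1,0):
4·R(1,0) = 3·(-0.312448) + (-0.242940) = -1.180284
R(1,0) = -0.295071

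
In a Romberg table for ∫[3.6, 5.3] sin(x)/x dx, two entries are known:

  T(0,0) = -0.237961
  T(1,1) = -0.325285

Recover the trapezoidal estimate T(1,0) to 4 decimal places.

-0.3035

From T(1,1) = (4·T(1,0) − T(0,0))/3, solve for T(1,0):
4·T(1,0) = 3·(-0.325285) + (-0.237961) = -1.213816
T(1,0) = -0.303454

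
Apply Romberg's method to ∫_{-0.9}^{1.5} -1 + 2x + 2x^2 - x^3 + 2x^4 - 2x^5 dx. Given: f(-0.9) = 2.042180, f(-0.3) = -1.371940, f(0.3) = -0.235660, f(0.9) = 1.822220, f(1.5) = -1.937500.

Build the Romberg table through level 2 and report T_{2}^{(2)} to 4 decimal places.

T_{0}^{(0)} (trapezoid, 1 panel, h=2.4000): 0.125616
T_{1}^{(0)} (trapezoid, 2 panels, h=1.2000): -0.219984
T_{2}^{(0)} (trapezoid, 4 panels, h=0.6000): 0.160176
T_{1}^{(1)} = -0.219984 + (-0.219984 − 0.125616)/3 = -0.335184
T_{2}^{(1)} = 0.160176 + (0.160176 − (-0.219984))/3 = 0.286896
T_{2}^{(2)} = 0.286896 + (0.286896 − (-0.335184))/15 = 0.328368

0.3284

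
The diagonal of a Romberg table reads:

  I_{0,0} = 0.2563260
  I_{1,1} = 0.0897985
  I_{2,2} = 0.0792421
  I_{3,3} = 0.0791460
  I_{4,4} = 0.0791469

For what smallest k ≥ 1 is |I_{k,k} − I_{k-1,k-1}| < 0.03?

k = 2

|I_{1,1} − I_{0,0}| = 0.1665275 ≥ 0.03
|I_{2,2} − I_{1,1}| = 0.0105564 < 0.03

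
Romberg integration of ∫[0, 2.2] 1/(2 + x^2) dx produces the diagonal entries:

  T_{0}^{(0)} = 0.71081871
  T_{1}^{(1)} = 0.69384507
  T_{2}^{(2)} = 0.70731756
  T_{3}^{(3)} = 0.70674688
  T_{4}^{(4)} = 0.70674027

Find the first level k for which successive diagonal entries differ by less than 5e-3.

k = 3

|T_{1}^{(1)} − T_{0}^{(0)}| = 0.01697364 ≥ 5e-3
|T_{2}^{(2)} − T_{1}^{(1)}| = 0.01347249 ≥ 5e-3
|T_{3}^{(3)} − T_{2}^{(2)}| = 0.00057068 < 5e-3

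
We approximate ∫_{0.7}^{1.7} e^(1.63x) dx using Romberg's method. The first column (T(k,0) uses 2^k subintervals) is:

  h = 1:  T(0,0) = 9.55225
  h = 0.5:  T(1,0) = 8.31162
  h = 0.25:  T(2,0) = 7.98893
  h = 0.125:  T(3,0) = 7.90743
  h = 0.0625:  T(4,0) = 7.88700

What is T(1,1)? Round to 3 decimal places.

T(1,1) = (4·8.31162 − 9.55225) / 3 = 7.89808
(Column j=1 coincides with Simpson's rule on the same nodes.)

7.898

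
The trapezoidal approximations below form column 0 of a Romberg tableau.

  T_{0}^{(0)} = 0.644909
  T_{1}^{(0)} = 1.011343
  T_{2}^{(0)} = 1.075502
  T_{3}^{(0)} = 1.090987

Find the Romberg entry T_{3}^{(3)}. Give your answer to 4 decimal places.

Richardson extrapolation on the trapezoidal column (denominator 4−1=3):
T_{1}^{(1)} = 1.011343 + (1.011343 − 0.644909)/3 = 1.133488
T_{2}^{(1)} = (4·1.075502 − 1.011343) / 3 = 1.096888
T_{3}^{(1)} = 1.090987 + (1.090987 − 1.075502)/3 = 1.096149
T_{2}^{(2)} = 1.096888 + (1.096888 − 1.133488)/15 = 1.094448
T_{3}^{(2)} = (16·1.096149 − 1.096888) / 15 = 1.096100
T_{3}^{(3)} = (64·1.096100 − 1.094448) / 63 = 1.096126

1.0961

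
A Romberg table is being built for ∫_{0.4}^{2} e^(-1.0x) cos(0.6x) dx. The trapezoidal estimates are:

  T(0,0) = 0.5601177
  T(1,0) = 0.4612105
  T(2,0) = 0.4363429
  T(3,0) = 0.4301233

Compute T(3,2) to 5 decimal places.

Richardson extrapolation on the trapezoidal column (denominator 4−1=3):
T(2,1) = 0.4363429 + (0.4363429 − 0.4612105)/3 = 0.4280537
T(3,1) = (4·0.4301233 − 0.4363429) / 3 = 0.4280501
T(3,2) = 0.4280501 + (0.4280501 − 0.4280537)/15 = 0.4280499

0.42805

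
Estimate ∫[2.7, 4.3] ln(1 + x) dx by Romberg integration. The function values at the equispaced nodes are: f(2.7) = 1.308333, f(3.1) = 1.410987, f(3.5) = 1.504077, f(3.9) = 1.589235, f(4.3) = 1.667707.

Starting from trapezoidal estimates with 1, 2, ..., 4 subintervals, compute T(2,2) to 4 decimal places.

2.3980

T(0,0) (trapezoid, 1 panel, h=1.6000): 2.380832
T(1,0) (trapezoid, 2 panels, h=0.8000): 2.393678
T(2,0) (trapezoid, 4 panels, h=0.4000): 2.396928
T(1,1) = 2.393678 + (2.393678 − 2.380832)/3 = 2.397960
T(2,1) = 2.396928 + (2.396928 − 2.393678)/3 = 2.398011
T(2,2) = 2.398011 + (2.398011 − 2.397960)/15 = 2.398014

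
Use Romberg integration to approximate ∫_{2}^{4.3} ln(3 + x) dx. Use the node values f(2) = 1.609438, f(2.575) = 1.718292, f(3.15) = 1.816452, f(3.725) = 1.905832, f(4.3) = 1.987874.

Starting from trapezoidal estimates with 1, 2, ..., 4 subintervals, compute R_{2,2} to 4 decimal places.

4.1643

R_{0,0} (trapezoid, 1 panel, h=2.3000): 4.136909
R_{1,0} (trapezoid, 2 panels, h=1.1500): 4.157374
R_{2,0} (trapezoid, 4 panels, h=0.5750): 4.162558
R_{1,1} = 4.157374 + (4.157374 − 4.136909)/3 = 4.164196
R_{2,1} = 4.162558 + (4.162558 − 4.157374)/3 = 4.164286
R_{2,2} = 4.164286 + (4.164286 − 4.164196)/15 = 4.164292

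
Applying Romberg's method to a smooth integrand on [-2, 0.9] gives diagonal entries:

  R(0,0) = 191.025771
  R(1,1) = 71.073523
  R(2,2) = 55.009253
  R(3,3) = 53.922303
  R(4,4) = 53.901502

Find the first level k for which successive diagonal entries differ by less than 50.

k = 2

|R(1,1) − R(0,0)| = 119.952248 ≥ 50
|R(2,2) − R(1,1)| = 16.064270 < 50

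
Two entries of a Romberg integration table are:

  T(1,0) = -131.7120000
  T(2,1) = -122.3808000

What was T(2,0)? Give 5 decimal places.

-124.71360

From T(2,1) = (4·T(2,0) − T(1,0))/3, solve for T(2,0):
4·T(2,0) = 3·(-122.3808000) + (-131.7120000) = -498.8544000
T(2,0) = -124.7136000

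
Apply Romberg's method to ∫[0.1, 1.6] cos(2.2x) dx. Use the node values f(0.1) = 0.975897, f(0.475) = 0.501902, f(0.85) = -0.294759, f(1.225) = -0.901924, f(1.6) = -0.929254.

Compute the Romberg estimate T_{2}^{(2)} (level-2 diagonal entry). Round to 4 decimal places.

-0.2669

T_{0}^{(0)} (trapezoid, 1 panel, h=1.5000): 0.034982
T_{1}^{(0)} (trapezoid, 2 panels, h=0.7500): -0.203578
T_{2}^{(0)} (trapezoid, 4 panels, h=0.3750): -0.251797
T_{1}^{(1)} = -0.203578 + (-0.203578 − 0.034982)/3 = -0.283098
T_{2}^{(1)} = -0.251797 + (-0.251797 − (-0.203578))/3 = -0.267870
T_{2}^{(2)} = -0.267870 + (-0.267870 − (-0.283098))/15 = -0.266855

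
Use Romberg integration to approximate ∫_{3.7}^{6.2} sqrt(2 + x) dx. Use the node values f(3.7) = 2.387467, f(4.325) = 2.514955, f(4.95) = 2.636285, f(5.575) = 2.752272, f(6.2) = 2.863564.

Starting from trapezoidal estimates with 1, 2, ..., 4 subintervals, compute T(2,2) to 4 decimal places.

6.5818

T(0,0) (trapezoid, 1 panel, h=2.5000): 6.563789
T(1,0) (trapezoid, 2 panels, h=1.2500): 6.577251
T(2,0) (trapezoid, 4 panels, h=0.6250): 6.580642
T(1,1) = 6.577251 + (6.577251 − 6.563789)/3 = 6.581738
T(2,1) = 6.580642 + (6.580642 − 6.577251)/3 = 6.581772
T(2,2) = 6.581772 + (6.581772 − 6.581738)/15 = 6.581774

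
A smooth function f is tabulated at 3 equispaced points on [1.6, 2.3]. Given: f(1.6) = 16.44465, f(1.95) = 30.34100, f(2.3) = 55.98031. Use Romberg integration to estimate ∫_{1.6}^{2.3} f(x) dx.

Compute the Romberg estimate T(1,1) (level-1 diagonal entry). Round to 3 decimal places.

T(0,0) (trapezoid, 1 panel, h=0.7000): 25.34874
T(1,0) (trapezoid, 2 panels, h=0.3500): 23.29372
T(1,1) = 23.29372 + (23.29372 − 25.34874)/3 = 22.60871

22.609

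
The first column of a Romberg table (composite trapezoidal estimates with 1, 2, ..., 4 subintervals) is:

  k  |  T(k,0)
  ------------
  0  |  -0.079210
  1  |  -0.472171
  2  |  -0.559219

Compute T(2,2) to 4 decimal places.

-0.5872

T(1,1) = -0.472171 + (-0.472171 − (-0.079210))/3 = -0.603158
T(2,1) = -0.559219 + (-0.559219 − (-0.472171))/3 = -0.588235
T(2,2) = -0.588235 + (-0.588235 − (-0.603158))/15 = -0.587240
(Column j=1 coincides with Simpson's rule on the same nodes.)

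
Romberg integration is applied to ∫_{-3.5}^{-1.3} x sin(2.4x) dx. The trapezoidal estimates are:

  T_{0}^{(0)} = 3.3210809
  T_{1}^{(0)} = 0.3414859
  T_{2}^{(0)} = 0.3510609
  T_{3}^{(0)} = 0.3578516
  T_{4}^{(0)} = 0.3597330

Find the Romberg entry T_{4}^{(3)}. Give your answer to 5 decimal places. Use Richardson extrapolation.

T_{2}^{(1)} = 0.3510609 + (0.3510609 − 0.3414859)/3 = 0.3542526
T_{3}^{(1)} = 0.3578516 + (0.3578516 − 0.3510609)/3 = 0.3601152
T_{4}^{(1)} = 0.3597330 + (0.3597330 − 0.3578516)/3 = 0.3603601
T_{3}^{(2)} = (16·0.3601152 − 0.3542526) / 15 = 0.3605060
T_{4}^{(2)} = (16·0.3603601 − 0.3601152) / 15 = 0.3603764
T_{4}^{(3)} = (64·0.3603764 − 0.3605060) / 63 = 0.3603743

0.36037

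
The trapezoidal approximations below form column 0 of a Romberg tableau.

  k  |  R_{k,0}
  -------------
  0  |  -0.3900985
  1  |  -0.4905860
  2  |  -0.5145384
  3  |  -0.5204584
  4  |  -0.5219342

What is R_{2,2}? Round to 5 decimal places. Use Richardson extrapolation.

-0.52242

R_{1,1} = -0.4905860 + (-0.4905860 − (-0.3900985))/3 = -0.5240818
R_{2,1} = -0.5145384 + (-0.5145384 − (-0.4905860))/3 = -0.5225225
R_{2,2} = -0.5225225 + (-0.5225225 − (-0.5240818))/15 = -0.5224185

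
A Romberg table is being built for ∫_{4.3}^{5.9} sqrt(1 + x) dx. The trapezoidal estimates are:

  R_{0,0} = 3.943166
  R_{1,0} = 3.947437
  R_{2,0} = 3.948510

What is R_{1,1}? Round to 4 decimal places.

Richardson extrapolation on the trapezoidal column (denominator 4−1=3):
R_{1,1} = (4·3.947437 − 3.943166) / 3 = 3.948861
(Column j=1 coincides with Simpson's rule on the same nodes.)

3.9489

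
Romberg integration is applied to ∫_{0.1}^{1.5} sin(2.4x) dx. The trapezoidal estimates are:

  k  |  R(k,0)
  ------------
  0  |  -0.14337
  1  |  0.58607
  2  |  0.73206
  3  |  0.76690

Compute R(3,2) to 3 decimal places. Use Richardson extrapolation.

R(2,1) = 0.73206 + (0.73206 − 0.58607)/3 = 0.78072
R(3,1) = 0.76690 + (0.76690 − 0.73206)/3 = 0.77851
R(3,2) = 0.77851 + (0.77851 − 0.78072)/15 = 0.77836

0.778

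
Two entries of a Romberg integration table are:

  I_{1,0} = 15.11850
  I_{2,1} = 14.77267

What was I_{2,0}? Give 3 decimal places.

From I_{2,1} = (4·I_{2,0} − I_{1,0})/3, solve for I_{2,0}:
4·I_{2,0} = 3·14.77267 + 15.11850 = 59.43651
I_{2,0} = 14.85913

14.859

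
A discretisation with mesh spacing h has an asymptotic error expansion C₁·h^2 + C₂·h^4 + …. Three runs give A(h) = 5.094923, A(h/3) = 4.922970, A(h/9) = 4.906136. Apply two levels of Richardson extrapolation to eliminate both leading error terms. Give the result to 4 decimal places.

4.9041

First eliminate the h^2 term (factor 3^2 = 9):
  B₁ = (9·4.922970 − 5.094923)/8 = 4.901476
  B₂ = (9·4.906136 − 4.922970)/8 = 4.904032
Then eliminate the h^4 term (factor 3^4 = 81):
  (81·4.904032 − 4.901476)/80 = 4.904064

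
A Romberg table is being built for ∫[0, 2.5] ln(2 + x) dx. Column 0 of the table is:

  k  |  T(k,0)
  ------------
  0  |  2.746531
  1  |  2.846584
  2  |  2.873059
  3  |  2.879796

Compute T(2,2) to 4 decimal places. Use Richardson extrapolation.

2.8820

T(1,1) = 2.846584 + (2.846584 − 2.746531)/3 = 2.879935
T(2,1) = 2.873059 + (2.873059 − 2.846584)/3 = 2.881884
T(2,2) = 2.881884 + (2.881884 − 2.879935)/15 = 2.882014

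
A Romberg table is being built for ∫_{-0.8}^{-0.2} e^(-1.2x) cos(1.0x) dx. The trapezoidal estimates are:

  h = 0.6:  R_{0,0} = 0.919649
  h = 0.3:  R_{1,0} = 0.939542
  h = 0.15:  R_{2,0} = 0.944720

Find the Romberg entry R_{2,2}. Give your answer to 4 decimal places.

Richardson extrapolation on the trapezoidal column (denominator 4−1=3):
R_{1,1} = 0.939542 + (0.939542 − 0.919649)/3 = 0.946173
R_{2,1} = (4·0.944720 − 0.939542) / 3 = 0.946446
R_{2,2} = (16·0.946446 − 0.946173) / 15 = 0.946464

0.9465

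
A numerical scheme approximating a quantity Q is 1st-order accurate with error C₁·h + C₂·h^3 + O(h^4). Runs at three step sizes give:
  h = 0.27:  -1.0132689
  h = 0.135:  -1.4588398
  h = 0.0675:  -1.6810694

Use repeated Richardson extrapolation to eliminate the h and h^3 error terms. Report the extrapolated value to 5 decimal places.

-1.90314

First eliminate the h term (factor 2^1 = 2):
  B₁ = (2·(-1.4588398) − (-1.0132689))/1 = -1.9044107
  B₂ = (2·(-1.6810694) − (-1.4588398))/1 = -1.9032990
Then eliminate the h^3 term (factor 2^3 = 8):
  (8·(-1.9032990) − (-1.9044107))/7 = -1.9031402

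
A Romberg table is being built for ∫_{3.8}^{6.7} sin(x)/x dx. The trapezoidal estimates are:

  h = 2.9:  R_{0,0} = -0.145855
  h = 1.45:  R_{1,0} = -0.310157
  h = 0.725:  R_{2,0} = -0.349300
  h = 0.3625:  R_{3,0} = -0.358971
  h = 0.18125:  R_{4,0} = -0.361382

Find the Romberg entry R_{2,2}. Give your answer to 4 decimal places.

-0.3622

Richardson extrapolation on the trapezoidal column (denominator 4−1=3):
R_{1,1} = (4·(-0.310157) − (-0.145855)) / 3 = -0.364924
R_{2,1} = -0.349300 + (-0.349300 − (-0.310157))/3 = -0.362348
R_{2,2} = (16·(-0.362348) − (-0.364924)) / 15 = -0.362176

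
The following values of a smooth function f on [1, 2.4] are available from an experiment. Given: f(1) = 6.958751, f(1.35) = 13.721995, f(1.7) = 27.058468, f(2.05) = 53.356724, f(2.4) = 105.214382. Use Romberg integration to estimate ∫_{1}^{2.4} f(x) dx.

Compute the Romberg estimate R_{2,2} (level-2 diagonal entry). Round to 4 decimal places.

50.6556

R_{0,0} (trapezoid, 1 panel, h=1.4000): 78.521193
R_{1,0} (trapezoid, 2 panels, h=0.7000): 58.201524
R_{2,0} (trapezoid, 4 panels, h=0.3500): 52.578314
R_{1,1} = 58.201524 + (58.201524 − 78.521193)/3 = 51.428301
R_{2,1} = 52.578314 + (52.578314 − 58.201524)/3 = 50.703911
R_{2,2} = 50.703911 + (50.703911 − 51.428301)/15 = 50.655618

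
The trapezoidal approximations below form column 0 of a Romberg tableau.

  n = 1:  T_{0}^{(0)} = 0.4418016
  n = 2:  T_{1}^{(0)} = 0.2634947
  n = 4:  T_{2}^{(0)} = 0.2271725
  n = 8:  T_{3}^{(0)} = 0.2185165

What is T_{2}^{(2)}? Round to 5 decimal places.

Richardson extrapolation on the trapezoidal column (denominator 4−1=3):
T_{1}^{(1)} = (4·0.2634947 − 0.4418016) / 3 = 0.2040591
T_{2}^{(1)} = 0.2271725 + (0.2271725 − 0.2634947)/3 = 0.2150651
T_{2}^{(2)} = (16·0.2150651 − 0.2040591) / 15 = 0.2157988

0.21580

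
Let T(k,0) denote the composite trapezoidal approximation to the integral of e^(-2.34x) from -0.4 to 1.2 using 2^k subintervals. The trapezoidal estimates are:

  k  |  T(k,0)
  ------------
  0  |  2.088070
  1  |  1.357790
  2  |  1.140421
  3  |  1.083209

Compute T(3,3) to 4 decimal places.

T(1,1) = 1.357790 + (1.357790 − 2.088070)/3 = 1.114363
T(2,1) = (4·1.140421 − 1.357790) / 3 = 1.067965
T(3,1) = (4·1.083209 − 1.140421) / 3 = 1.064138
T(2,2) = 1.067965 + (1.067965 − 1.114363)/15 = 1.064872
T(3,2) = 1.064138 + (1.064138 − 1.067965)/15 = 1.063883
T(3,3) = 1.063883 + (1.063883 − 1.064872)/63 = 1.063867

1.0639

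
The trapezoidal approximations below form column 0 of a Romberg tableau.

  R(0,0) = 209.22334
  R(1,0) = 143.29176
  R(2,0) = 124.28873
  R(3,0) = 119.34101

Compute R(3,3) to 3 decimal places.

R(1,1) = 143.29176 + (143.29176 − 209.22334)/3 = 121.31457
R(2,1) = (4·124.28873 − 143.29176) / 3 = 117.95439
R(3,1) = 119.34101 + (119.34101 − 124.28873)/3 = 117.69177
R(2,2) = (16·117.95439 − 121.31457) / 15 = 117.73038
R(3,2) = 117.69177 + (117.69177 − 117.95439)/15 = 117.67426
R(3,3) = (64·117.67426 − 117.73038) / 63 = 117.67337

117.673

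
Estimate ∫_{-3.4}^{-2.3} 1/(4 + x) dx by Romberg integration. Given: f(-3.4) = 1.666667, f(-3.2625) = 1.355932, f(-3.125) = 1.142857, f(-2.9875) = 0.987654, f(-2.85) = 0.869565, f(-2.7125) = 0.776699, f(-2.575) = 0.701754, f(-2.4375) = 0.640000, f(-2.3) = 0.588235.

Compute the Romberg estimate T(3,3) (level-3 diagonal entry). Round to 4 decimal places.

1.0415

T(0,0) (trapezoid, 1 panel, h=1.1000): 1.240196
T(1,0) (trapezoid, 2 panels, h=0.5500): 1.098359
T(2,0) (trapezoid, 4 panels, h=0.2750): 1.056447
T(3,0) (trapezoid, 8 panels, h=0.1375): 1.045263
T(1,1) = 1.098359 + (1.098359 − 1.240196)/3 = 1.051080
T(2,1) = 1.056447 + (1.056447 − 1.098359)/3 = 1.042476
T(3,1) = 1.045263 + (1.045263 − 1.056447)/3 = 1.041535
T(2,2) = 1.042476 + (1.042476 − 1.051080)/15 = 1.041902
T(3,2) = 1.041535 + (1.041535 − 1.042476)/15 = 1.041472
T(3,3) = 1.041472 + (1.041472 − 1.041902)/63 = 1.041465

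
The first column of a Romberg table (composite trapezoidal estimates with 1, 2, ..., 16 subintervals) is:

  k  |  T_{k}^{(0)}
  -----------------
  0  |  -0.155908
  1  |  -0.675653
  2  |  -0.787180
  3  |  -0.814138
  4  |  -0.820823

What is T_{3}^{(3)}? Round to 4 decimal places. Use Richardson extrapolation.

T_{1}^{(1)} = (4·(-0.675653) − (-0.155908)) / 3 = -0.848901
T_{2}^{(1)} = (4·(-0.787180) − (-0.675653)) / 3 = -0.824356
T_{3}^{(1)} = -0.814138 + (-0.814138 − (-0.787180))/3 = -0.823124
T_{2}^{(2)} = -0.824356 + (-0.824356 − (-0.848901))/15 = -0.822720
T_{3}^{(2)} = -0.823124 + (-0.823124 − (-0.824356))/15 = -0.823042
T_{3}^{(3)} = -0.823042 + (-0.823042 − (-0.822720))/63 = -0.823047

-0.8230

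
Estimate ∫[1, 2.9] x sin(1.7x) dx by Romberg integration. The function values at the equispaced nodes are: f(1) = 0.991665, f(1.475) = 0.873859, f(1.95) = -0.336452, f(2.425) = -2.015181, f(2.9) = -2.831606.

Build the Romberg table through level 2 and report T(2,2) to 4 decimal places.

T(0,0) (trapezoid, 1 panel, h=1.9000): -1.747944
T(1,0) (trapezoid, 2 panels, h=0.9500): -1.193601
T(2,0) (trapezoid, 4 panels, h=0.4750): -1.138929
T(1,1) = -1.193601 + (-1.193601 − (-1.747944))/3 = -1.008820
T(2,1) = -1.138929 + (-1.138929 − (-1.193601))/3 = -1.120705
T(2,2) = -1.120705 + (-1.120705 − (-1.008820))/15 = -1.128164

-1.1282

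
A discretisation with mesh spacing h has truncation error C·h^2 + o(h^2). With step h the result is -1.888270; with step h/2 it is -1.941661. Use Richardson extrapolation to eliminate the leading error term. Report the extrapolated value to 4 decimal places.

Extrapolated value = (4·A(h/2) − A(h)) / (4 − 1)
= (4·(-1.941661) − (-1.888270)) / 3
= -5.878374 / 3 = -1.959458

-1.9595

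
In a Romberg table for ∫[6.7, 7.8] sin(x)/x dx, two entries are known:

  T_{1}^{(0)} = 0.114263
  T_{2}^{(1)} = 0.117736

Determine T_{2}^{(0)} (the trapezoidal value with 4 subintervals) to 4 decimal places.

0.1169

From T_{2}^{(1)} = (4·T_{2}^{(0)} − T_{1}^{(0)})/3, solve for T_{2}^{(0)}:
4·T_{2}^{(0)} = 3·0.117736 + 0.114263 = 0.467471
T_{2}^{(0)} = 0.116868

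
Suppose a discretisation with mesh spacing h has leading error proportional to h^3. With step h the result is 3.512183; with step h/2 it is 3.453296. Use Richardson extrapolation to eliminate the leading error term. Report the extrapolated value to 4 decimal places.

The leading error scales as h^3; refining by a factor of 2 reduces it by 2^3 = 8.
Extrapolated value = (8·A(h/2) − A(h)) / (8 − 1)
= (8·3.453296 − 3.512183) / 7
= 24.114185 / 7 = 3.444884

3.4449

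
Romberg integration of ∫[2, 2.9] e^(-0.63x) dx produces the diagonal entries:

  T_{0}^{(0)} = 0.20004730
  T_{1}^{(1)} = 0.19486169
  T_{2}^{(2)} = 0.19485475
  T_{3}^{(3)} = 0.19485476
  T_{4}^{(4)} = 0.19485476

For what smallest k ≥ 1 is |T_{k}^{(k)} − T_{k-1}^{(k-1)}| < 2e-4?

|T_{1}^{(1)} − T_{0}^{(0)}| = 0.00518561 ≥ 2e-4
|T_{2}^{(2)} − T_{1}^{(1)}| = 0.00000694 < 2e-4

k = 2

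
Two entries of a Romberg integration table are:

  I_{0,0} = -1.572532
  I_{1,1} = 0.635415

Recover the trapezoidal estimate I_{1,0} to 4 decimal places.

From I_{1,1} = (4·I_{1,0} − I_{0,0})/3, solve for I_{1,0}:
4·I_{1,0} = 3·0.635415 + (-1.572532) = 0.333713
I_{1,0} = 0.083428

0.0834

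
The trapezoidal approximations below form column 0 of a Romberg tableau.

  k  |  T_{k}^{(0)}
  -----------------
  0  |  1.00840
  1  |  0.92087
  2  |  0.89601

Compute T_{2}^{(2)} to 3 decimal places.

0.887

T_{1}^{(1)} = (4·0.92087 − 1.00840) / 3 = 0.89169
T_{2}^{(1)} = (4·0.89601 − 0.92087) / 3 = 0.88772
T_{2}^{(2)} = (16·0.88772 − 0.89169) / 15 = 0.88746
(Column j=1 coincides with Simpson's rule on the same nodes.)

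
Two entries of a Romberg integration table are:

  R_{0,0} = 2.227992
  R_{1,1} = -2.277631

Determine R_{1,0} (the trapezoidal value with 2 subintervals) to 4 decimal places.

-1.1512

From R_{1,1} = (4·R_{1,0} − R_{0,0})/3, solve for R_{1,0}:
4·R_{1,0} = 3·(-2.277631) + 2.227992 = -4.604901
R_{1,0} = -1.151225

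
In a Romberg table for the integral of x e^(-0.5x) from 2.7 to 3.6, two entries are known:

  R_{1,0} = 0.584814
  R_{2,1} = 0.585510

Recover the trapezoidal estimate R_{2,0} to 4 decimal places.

From R_{2,1} = (4·R_{2,0} − R_{1,0})/3, solve for R_{2,0}:
4·R_{2,0} = 3·0.585510 + 0.584814 = 2.341344
R_{2,0} = 0.585336

0.5853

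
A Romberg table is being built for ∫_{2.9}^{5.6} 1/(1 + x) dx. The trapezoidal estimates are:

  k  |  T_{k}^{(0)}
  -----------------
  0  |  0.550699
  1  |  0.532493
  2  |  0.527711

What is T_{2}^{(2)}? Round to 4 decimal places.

T_{1}^{(1)} = 0.532493 + (0.532493 − 0.550699)/3 = 0.526424
T_{2}^{(1)} = (4·0.527711 − 0.532493) / 3 = 0.526117
T_{2}^{(2)} = 0.526117 + (0.526117 − 0.526424)/15 = 0.526097

0.5261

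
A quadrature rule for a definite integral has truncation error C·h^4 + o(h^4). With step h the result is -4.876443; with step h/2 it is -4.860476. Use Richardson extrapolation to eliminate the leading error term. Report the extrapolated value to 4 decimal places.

-4.8594

The leading error scales as h^4; refining by a factor of 2 reduces it by 2^4 = 16.
Extrapolated value = (16·A(h/2) − A(h)) / (16 − 1)
= (16·(-4.860476) − (-4.876443)) / 15
= -72.891173 / 15 = -4.859412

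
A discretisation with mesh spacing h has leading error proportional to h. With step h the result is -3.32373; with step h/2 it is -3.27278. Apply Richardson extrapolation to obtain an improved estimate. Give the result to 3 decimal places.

The leading error scales as h; refining by a factor of 2 reduces it by 2^1 = 2.
Extrapolated value = (2·A(h/2) − A(h)) / (2 − 1)
= (2·(-3.27278) − (-3.32373)) / 1
= -3.22183 / 1 = -3.22183

-3.222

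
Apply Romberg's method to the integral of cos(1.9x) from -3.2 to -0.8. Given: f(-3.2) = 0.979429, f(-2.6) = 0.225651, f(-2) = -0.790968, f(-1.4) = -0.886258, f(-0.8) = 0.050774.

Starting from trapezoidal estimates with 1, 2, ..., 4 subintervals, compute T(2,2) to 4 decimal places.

T(0,0) (trapezoid, 1 panel, h=2.4000): 1.236244
T(1,0) (trapezoid, 2 panels, h=1.2000): -0.331040
T(2,0) (trapezoid, 4 panels, h=0.6000): -0.561884
T(1,1) = -0.331040 + (-0.331040 − 1.236244)/3 = -0.853468
T(2,1) = -0.561884 + (-0.561884 − (-0.331040))/3 = -0.638832
T(2,2) = -0.638832 + (-0.638832 − (-0.853468))/15 = -0.624523

-0.6245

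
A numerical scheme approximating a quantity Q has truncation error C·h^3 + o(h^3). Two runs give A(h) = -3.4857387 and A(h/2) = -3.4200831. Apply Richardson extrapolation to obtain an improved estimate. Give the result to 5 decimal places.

-3.41070

The leading error scales as h^3; refining by a factor of 2 reduces it by 2^3 = 8.
Extrapolated value = (8·A(h/2) − A(h)) / (8 − 1)
= (8·(-3.4200831) − (-3.4857387)) / 7
= -23.8749261 / 7 = -3.4107037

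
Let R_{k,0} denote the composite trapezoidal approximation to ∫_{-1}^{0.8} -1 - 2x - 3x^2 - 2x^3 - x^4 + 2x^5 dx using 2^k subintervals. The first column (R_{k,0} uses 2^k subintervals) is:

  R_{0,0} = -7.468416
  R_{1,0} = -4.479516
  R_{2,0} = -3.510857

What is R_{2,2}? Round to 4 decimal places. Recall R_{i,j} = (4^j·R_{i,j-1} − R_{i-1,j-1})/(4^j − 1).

-3.1683

R_{1,1} = (4·(-4.479516) − (-7.468416)) / 3 = -3.483216
R_{2,1} = (4·(-3.510857) − (-4.479516)) / 3 = -3.187971
R_{2,2} = (16·(-3.187971) − (-3.483216)) / 15 = -3.168288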